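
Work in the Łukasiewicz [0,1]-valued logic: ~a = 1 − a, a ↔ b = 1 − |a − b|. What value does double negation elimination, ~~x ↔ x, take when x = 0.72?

~x = 1 − 0.72 = 0.28
~~x = 1 − 0.28 = 0.72
~~x ↔ x = 1 − |0.72 − 0.72| = 1 − 0.00 = 1.00
(As expected: always 1 in Ł∞ since negation is involutive.)

1.00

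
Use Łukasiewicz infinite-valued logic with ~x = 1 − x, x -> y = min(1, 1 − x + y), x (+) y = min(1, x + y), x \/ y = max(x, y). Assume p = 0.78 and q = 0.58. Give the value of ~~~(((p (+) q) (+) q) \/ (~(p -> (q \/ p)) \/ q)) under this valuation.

0.00

p (+) q = min(1, 0.78 + 0.58) = min(1, 1.36) = 1.00
(p (+) q) (+) q = min(1, 1.00 + 0.58) = min(1, 1.58) = 1.00
q \/ p = max(0.58, 0.78) = 0.78
p -> (q \/ p) = min(1, 1 − 0.78 + 0.78) = min(1, 1.00) = 1.00
~(p -> (q \/ p)) = 1 − 1.00 = 0.00
~(p -> (q \/ p)) \/ q = max(0.00, 0.58) = 0.58
((p (+) q) (+) q) \/ (~(p -> (q \/ p)) \/ q) = max(1.00, 0.58) = 1.00
~(((p (+) q) (+) q) \/ (~(p -> (q \/ p)) \/ q)) = 1 − 1.00 = 0.00
~~(((p (+) q) (+) q) \/ (~(p -> (q \/ p)) \/ q)) = 1 − 0.00 = 1.00
~~~(((p (+) q) (+) q) \/ (~(p -> (q \/ p)) \/ q)) = 1 − 1.00 = 0.00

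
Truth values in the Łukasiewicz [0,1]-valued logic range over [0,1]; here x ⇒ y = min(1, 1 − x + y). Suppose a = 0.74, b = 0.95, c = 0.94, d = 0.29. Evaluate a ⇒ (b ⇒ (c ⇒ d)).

0.66

c ⇒ d = min(1, 1 − 0.94 + 0.29) = min(1, 0.35) = 0.35
b ⇒ (c ⇒ d) = min(1, 1 − 0.95 + 0.35) = min(1, 0.40) = 0.40
a ⇒ (b ⇒ (c ⇒ d)) = min(1, 1 − 0.74 + 0.40) = min(1, 0.66) = 0.66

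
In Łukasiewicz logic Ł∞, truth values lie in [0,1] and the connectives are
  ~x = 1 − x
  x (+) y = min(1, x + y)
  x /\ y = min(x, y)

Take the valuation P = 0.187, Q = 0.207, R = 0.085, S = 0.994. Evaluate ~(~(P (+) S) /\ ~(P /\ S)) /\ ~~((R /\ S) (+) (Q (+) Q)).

P (+) S = min(1, 0.187 + 0.994) = min(1, 1.181) = 1.000
~(P (+) S) = 1 − 1.000 = 0.000
P /\ S = min(0.187, 0.994) = 0.187
~(P /\ S) = 1 − 0.187 = 0.813
~(P (+) S) /\ ~(P /\ S) = min(0.000, 0.813) = 0.000
~(~(P (+) S) /\ ~(P /\ S)) = 1 − 0.000 = 1.000
R /\ S = min(0.085, 0.994) = 0.085
Q (+) Q = min(1, 0.207 + 0.207) = min(1, 0.414) = 0.414
(R /\ S) (+) (Q (+) Q) = min(1, 0.085 + 0.414) = min(1, 0.499) = 0.499
~((R /\ S) (+) (Q (+) Q)) = 1 − 0.499 = 0.501
~~((R /\ S) (+) (Q (+) Q)) = 1 − 0.501 = 0.499
~(~(P (+) S) /\ ~(P /\ S)) /\ ~~((R /\ S) (+) (Q (+) Q)) = min(1.000, 0.499) = 0.499

0.499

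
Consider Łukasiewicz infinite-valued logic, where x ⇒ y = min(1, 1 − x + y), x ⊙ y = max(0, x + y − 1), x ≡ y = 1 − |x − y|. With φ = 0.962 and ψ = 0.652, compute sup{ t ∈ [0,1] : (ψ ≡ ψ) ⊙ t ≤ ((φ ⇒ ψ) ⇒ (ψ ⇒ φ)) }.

ψ ≡ ψ = 1 − |0.652 − 0.652| = 1 − 0.000 = 1.000
So the left factor is ψ ≡ ψ = 1.000.
φ ⇒ ψ = min(1, 1 − 0.962 + 0.652) = min(1, 0.690) = 0.690
ψ ⇒ φ = min(1, 1 − 0.652 + 0.962) = min(1, 1.310) = 1.000
(φ ⇒ ψ) ⇒ (ψ ⇒ φ) = min(1, 1 − 0.690 + 1.000) = min(1, 1.310) = 1.000
So the right-hand bound is (φ ⇒ ψ) ⇒ (ψ ⇒ φ) = 1.000.
The residuum of the Łukasiewicz t-norm gives the supremum: min(1, 1 − 1.000 + 1.000).
1 − 1.000 + 1.000 = 1.000, so t = min(1, 1.000) = 1.000.
Check: 1.000 ⊙ 1.000 = max(0, 1.000) = 1.000 ≤ 1.000.

1.000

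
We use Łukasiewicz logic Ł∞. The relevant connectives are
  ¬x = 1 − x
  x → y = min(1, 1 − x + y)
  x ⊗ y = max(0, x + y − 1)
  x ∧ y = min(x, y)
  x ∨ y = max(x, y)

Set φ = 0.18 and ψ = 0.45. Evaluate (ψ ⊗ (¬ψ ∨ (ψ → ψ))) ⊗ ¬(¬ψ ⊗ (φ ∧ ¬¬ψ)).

0.45

¬ψ = 1 − 0.45 = 0.55
ψ → ψ = min(1, 1 − 0.45 + 0.45) = min(1, 1.00) = 1.00
¬ψ ∨ (ψ → ψ) = max(0.55, 1.00) = 1.00
ψ ⊗ (¬ψ ∨ (ψ → ψ)) = max(0, 0.45 + 1.00 − 1) = max(0, 0.45) = 0.45
¬¬ψ = 1 − 0.55 = 0.45
φ ∧ ¬¬ψ = min(0.18, 0.45) = 0.18
¬ψ ⊗ (φ ∧ ¬¬ψ) = max(0, 0.55 + 0.18 − 1) = max(0, -0.27) = 0.00
¬(¬ψ ⊗ (φ ∧ ¬¬ψ)) = 1 − 0.00 = 1.00
(ψ ⊗ (¬ψ ∨ (ψ → ψ))) ⊗ ¬(¬ψ ⊗ (φ ∧ ¬¬ψ)) = max(0, 0.45 + 1.00 − 1) = max(0, 0.45) = 0.45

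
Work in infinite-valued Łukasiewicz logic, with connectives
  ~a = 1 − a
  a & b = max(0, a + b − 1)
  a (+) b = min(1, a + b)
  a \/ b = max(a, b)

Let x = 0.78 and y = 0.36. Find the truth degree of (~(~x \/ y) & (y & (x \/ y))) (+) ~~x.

~x = 1 − 0.78 = 0.22
~x \/ y = max(0.22, 0.36) = 0.36
~(~x \/ y) = 1 − 0.36 = 0.64
x \/ y = max(0.78, 0.36) = 0.78
y & (x \/ y) = max(0, 0.36 + 0.78 − 1) = max(0, 0.14) = 0.14
~(~x \/ y) & (y & (x \/ y)) = max(0, 0.64 + 0.14 − 1) = max(0, -0.22) = 0.00
~~x = 1 − 0.22 = 0.78
(~(~x \/ y) & (y & (x \/ y))) (+) ~~x = min(1, 0.00 + 0.78) = min(1, 0.78) = 0.78

0.78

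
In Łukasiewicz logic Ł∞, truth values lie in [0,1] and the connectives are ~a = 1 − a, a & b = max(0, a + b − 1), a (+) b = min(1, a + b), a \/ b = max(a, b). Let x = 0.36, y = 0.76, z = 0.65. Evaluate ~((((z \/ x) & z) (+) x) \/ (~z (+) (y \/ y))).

0.00

z \/ x = max(0.65, 0.36) = 0.65
(z \/ x) & z = max(0, 0.65 + 0.65 − 1) = max(0, 0.30) = 0.30
((z \/ x) & z) (+) x = min(1, 0.30 + 0.36) = min(1, 0.66) = 0.66
~z = 1 − 0.65 = 0.35
y \/ y = max(0.76, 0.76) = 0.76
~z (+) (y \/ y) = min(1, 0.35 + 0.76) = min(1, 1.11) = 1.00
(((z \/ x) & z) (+) x) \/ (~z (+) (y \/ y)) = max(0.66, 1.00) = 1.00
~((((z \/ x) & z) (+) x) \/ (~z (+) (y \/ y))) = 1 − 1.00 = 0.00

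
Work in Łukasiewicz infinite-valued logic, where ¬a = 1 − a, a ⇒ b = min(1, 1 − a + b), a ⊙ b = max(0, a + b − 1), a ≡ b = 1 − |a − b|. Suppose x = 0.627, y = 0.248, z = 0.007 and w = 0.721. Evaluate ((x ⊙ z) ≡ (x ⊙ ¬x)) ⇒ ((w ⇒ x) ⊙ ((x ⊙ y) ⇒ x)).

x ⊙ z = max(0, 0.627 + 0.007 − 1) = max(0, -0.366) = 0.000
¬x = 1 − 0.627 = 0.373
x ⊙ ¬x = max(0, 0.627 + 0.373 − 1) = max(0, 0.000) = 0.000
(x ⊙ z) ≡ (x ⊙ ¬x) = 1 − |0.000 − 0.000| = 1 − 0.000 = 1.000
w ⇒ x = min(1, 1 − 0.721 + 0.627) = min(1, 0.906) = 0.906
x ⊙ y = max(0, 0.627 + 0.248 − 1) = max(0, -0.125) = 0.000
(x ⊙ y) ⇒ x = min(1, 1 − 0.000 + 0.627) = min(1, 1.627) = 1.000
(w ⇒ x) ⊙ ((x ⊙ y) ⇒ x) = max(0, 0.906 + 1.000 − 1) = max(0, 0.906) = 0.906
((x ⊙ z) ≡ (x ⊙ ¬x)) ⇒ ((w ⇒ x) ⊙ ((x ⊙ y) ⇒ x)) = min(1, 1 − 1.000 + 0.906) = min(1, 0.906) = 0.906

0.906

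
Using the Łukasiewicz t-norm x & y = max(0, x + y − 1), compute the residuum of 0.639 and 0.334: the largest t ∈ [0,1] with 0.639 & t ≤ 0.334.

0.695

The residuum of the Łukasiewicz t-norm gives the supremum: min(1, 1 − 0.639 + 0.334).
1 − 0.639 + 0.334 = 0.695, so t = min(1, 0.695) = 0.695.
Check: 0.639 & 0.695 = max(0, 0.334) = 0.334 ≤ 0.334.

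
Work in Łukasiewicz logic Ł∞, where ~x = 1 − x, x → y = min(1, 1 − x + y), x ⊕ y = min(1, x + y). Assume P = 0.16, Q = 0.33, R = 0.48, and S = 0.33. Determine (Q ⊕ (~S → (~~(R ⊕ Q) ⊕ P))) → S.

~S = 1 − 0.33 = 0.67
R ⊕ Q = min(1, 0.48 + 0.33) = min(1, 0.81) = 0.81
~(R ⊕ Q) = 1 − 0.81 = 0.19
~~(R ⊕ Q) = 1 − 0.19 = 0.81
~~(R ⊕ Q) ⊕ P = min(1, 0.81 + 0.16) = min(1, 0.97) = 0.97
~S → (~~(R ⊕ Q) ⊕ P) = min(1, 1 − 0.67 + 0.97) = min(1, 1.30) = 1.00
Q ⊕ (~S → (~~(R ⊕ Q) ⊕ P)) = min(1, 0.33 + 1.00) = min(1, 1.33) = 1.00
(Q ⊕ (~S → (~~(R ⊕ Q) ⊕ P))) → S = min(1, 1 − 1.00 + 0.33) = min(1, 0.33) = 0.33

0.33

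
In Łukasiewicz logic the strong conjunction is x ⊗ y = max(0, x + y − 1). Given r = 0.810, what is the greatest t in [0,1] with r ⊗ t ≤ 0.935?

1.000

The residuum of the Łukasiewicz t-norm gives the supremum: min(1, 1 − 0.810 + 0.935).
1 − 0.810 + 0.935 = 1.125, so t = min(1, 1.125) = 1.000.
Check: 0.810 ⊗ 1.000 = max(0, 0.810) = 0.810 ≤ 0.935.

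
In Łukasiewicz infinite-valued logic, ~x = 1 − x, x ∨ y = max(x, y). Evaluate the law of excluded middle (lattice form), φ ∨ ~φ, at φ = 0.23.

0.77

~φ = 1 − 0.23 = 0.77
φ ∨ ~φ = max(0.23, 0.77) = 0.77
(The value 0.77 < 1 shows this instance is not satisfied; not a Ł∞-tautology — its value is max(a, 1−a).)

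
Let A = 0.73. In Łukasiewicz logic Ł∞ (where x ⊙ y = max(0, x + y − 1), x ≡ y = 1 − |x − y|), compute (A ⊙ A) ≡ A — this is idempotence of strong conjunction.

0.73

A ⊙ A = max(0, 0.73 + 0.73 − 1) = max(0, 0.46) = 0.46
(A ⊙ A) ≡ A = 1 − |0.46 − 0.73| = 1 − 0.27 = 0.73
(The value 0.73 < 1 shows this instance is not satisfied; fails in Ł∞ since a ⊗ a = max(0, 2a−1) ≠ a in general.)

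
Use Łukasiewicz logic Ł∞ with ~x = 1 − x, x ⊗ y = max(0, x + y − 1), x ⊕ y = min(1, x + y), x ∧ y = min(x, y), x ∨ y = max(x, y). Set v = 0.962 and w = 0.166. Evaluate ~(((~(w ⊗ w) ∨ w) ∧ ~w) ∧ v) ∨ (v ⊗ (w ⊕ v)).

w ⊗ w = max(0, 0.166 + 0.166 − 1) = max(0, -0.668) = 0.000
~(w ⊗ w) = 1 − 0.000 = 1.000
~(w ⊗ w) ∨ w = max(1.000, 0.166) = 1.000
~w = 1 − 0.166 = 0.834
(~(w ⊗ w) ∨ w) ∧ ~w = min(1.000, 0.834) = 0.834
((~(w ⊗ w) ∨ w) ∧ ~w) ∧ v = min(0.834, 0.962) = 0.834
~(((~(w ⊗ w) ∨ w) ∧ ~w) ∧ v) = 1 − 0.834 = 0.166
w ⊕ v = min(1, 0.166 + 0.962) = min(1, 1.128) = 1.000
v ⊗ (w ⊕ v) = max(0, 0.962 + 1.000 − 1) = max(0, 0.962) = 0.962
~(((~(w ⊗ w) ∨ w) ∧ ~w) ∧ v) ∨ (v ⊗ (w ⊕ v)) = max(0.166, 0.962) = 0.962

0.962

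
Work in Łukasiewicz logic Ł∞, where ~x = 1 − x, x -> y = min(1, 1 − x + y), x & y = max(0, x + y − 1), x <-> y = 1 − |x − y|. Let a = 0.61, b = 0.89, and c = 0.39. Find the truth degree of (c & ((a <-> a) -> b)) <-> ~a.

a <-> a = 1 − |0.61 − 0.61| = 1 − 0.00 = 1.00
(a <-> a) -> b = min(1, 1 − 1.00 + 0.89) = min(1, 0.89) = 0.89
c & ((a <-> a) -> b) = max(0, 0.39 + 0.89 − 1) = max(0, 0.28) = 0.28
~a = 1 − 0.61 = 0.39
(c & ((a <-> a) -> b)) <-> ~a = 1 − |0.28 − 0.39| = 1 − 0.11 = 0.89

0.89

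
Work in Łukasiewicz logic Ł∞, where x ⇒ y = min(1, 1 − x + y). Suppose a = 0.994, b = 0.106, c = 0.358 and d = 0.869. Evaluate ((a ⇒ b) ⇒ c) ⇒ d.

a ⇒ b = min(1, 1 − 0.994 + 0.106) = min(1, 0.112) = 0.112
(a ⇒ b) ⇒ c = min(1, 1 − 0.112 + 0.358) = min(1, 1.246) = 1.000
((a ⇒ b) ⇒ c) ⇒ d = min(1, 1 − 1.000 + 0.869) = min(1, 0.869) = 0.869

0.869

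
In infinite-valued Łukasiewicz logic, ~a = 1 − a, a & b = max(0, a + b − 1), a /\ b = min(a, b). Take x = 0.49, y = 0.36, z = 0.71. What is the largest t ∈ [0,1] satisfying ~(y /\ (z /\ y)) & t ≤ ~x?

z /\ y = min(0.71, 0.36) = 0.36
y /\ (z /\ y) = min(0.36, 0.36) = 0.36
~(y /\ (z /\ y)) = 1 − 0.36 = 0.64
So the left factor is ~(y /\ (z /\ y)) = 0.64.
~x = 1 − 0.49 = 0.51
So the right-hand bound is ~x = 0.51.
The residuum of the Łukasiewicz t-norm gives the supremum: min(1, 1 − 0.64 + 0.51).
1 − 0.64 + 0.51 = 0.87, so t = min(1, 0.87) = 0.87.
Check: 0.64 & 0.87 = max(0, 0.51) = 0.51 ≤ 0.51.

0.87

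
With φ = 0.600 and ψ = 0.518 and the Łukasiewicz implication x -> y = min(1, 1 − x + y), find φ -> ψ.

φ -> ψ = min(1, 1 − 0.600 + 0.518) = min(1, 0.918) = 0.918
For comparison, the Gödel implication (1 if x ≤ y else y) would give 0.518.

0.918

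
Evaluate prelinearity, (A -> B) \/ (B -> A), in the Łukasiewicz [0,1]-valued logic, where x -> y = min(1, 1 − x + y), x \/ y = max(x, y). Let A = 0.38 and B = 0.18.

A -> B = min(1, 1 − 0.38 + 0.18) = min(1, 0.80) = 0.80
B -> A = min(1, 1 − 0.18 + 0.38) = min(1, 1.20) = 1.00
(A -> B) \/ (B -> A) = max(0.80, 1.00) = 1.00
(As expected: a Ł∞-tautology — holds in every MV-chain.)

1.00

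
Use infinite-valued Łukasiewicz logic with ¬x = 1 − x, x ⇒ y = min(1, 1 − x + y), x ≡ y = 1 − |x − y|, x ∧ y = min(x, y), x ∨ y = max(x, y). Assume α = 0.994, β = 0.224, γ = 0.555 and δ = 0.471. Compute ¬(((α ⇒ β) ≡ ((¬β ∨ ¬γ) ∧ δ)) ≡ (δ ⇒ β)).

0.006

α ⇒ β = min(1, 1 − 0.994 + 0.224) = min(1, 0.230) = 0.230
¬β = 1 − 0.224 = 0.776
¬γ = 1 − 0.555 = 0.445
¬β ∨ ¬γ = max(0.776, 0.445) = 0.776
(¬β ∨ ¬γ) ∧ δ = min(0.776, 0.471) = 0.471
(α ⇒ β) ≡ ((¬β ∨ ¬γ) ∧ δ) = 1 − |0.230 − 0.471| = 1 − 0.241 = 0.759
δ ⇒ β = min(1, 1 − 0.471 + 0.224) = min(1, 0.753) = 0.753
((α ⇒ β) ≡ ((¬β ∨ ¬γ) ∧ δ)) ≡ (δ ⇒ β) = 1 − |0.759 − 0.753| = 1 − 0.006 = 0.994
¬(((α ⇒ β) ≡ ((¬β ∨ ¬γ) ∧ δ)) ≡ (δ ⇒ β)) = 1 − 0.994 = 0.006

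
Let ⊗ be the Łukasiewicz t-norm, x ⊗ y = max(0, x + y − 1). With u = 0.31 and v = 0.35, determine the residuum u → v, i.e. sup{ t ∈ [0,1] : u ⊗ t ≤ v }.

1.00

The residuum of the Łukasiewicz t-norm gives the supremum: min(1, 1 − 0.31 + 0.35).
1 − 0.31 + 0.35 = 1.04, so t = min(1, 1.04) = 1.00.
Check: 0.31 ⊗ 1.00 = max(0, 0.31) = 0.31 ≤ 0.35.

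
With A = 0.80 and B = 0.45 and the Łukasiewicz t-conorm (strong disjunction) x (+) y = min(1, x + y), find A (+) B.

1.00

A (+) B = min(1, 0.80 + 0.45) = min(1, 1.25) = 1.00
For comparison, the Gödel t-conorm max(x, y) would give 0.80.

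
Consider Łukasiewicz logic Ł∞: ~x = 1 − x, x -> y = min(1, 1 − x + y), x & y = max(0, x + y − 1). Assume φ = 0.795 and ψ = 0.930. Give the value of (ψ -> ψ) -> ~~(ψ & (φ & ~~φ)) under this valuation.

0.520

ψ -> ψ = min(1, 1 − 0.930 + 0.930) = min(1, 1.000) = 1.000
~φ = 1 − 0.795 = 0.205
~~φ = 1 − 0.205 = 0.795
φ & ~~φ = max(0, 0.795 + 0.795 − 1) = max(0, 0.590) = 0.590
ψ & (φ & ~~φ) = max(0, 0.930 + 0.590 − 1) = max(0, 0.520) = 0.520
~(ψ & (φ & ~~φ)) = 1 − 0.520 = 0.480
~~(ψ & (φ & ~~φ)) = 1 − 0.480 = 0.520
(ψ -> ψ) -> ~~(ψ & (φ & ~~φ)) = min(1, 1 − 1.000 + 0.520) = min(1, 0.520) = 0.520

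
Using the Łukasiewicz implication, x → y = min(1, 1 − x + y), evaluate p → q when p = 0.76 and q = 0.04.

0.28

p → q = min(1, 1 − 0.76 + 0.04) = min(1, 0.28) = 0.28
For comparison, the Gödel implication (1 if x ≤ y else y) would give 0.04.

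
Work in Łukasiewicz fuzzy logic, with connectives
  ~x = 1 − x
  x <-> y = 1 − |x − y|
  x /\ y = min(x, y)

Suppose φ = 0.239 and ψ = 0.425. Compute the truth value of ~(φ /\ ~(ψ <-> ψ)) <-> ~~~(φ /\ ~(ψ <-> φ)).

ψ <-> ψ = 1 − |0.425 − 0.425| = 1 − 0.000 = 1.000
~(ψ <-> ψ) = 1 − 1.000 = 0.000
φ /\ ~(ψ <-> ψ) = min(0.239, 0.000) = 0.000
~(φ /\ ~(ψ <-> ψ)) = 1 − 0.000 = 1.000
ψ <-> φ = 1 − |0.425 − 0.239| = 1 − 0.186 = 0.814
~(ψ <-> φ) = 1 − 0.814 = 0.186
φ /\ ~(ψ <-> φ) = min(0.239, 0.186) = 0.186
~(φ /\ ~(ψ <-> φ)) = 1 − 0.186 = 0.814
~~(φ /\ ~(ψ <-> φ)) = 1 − 0.814 = 0.186
~~~(φ /\ ~(ψ <-> φ)) = 1 − 0.186 = 0.814
~(φ /\ ~(ψ <-> ψ)) <-> ~~~(φ /\ ~(ψ <-> φ)) = 1 − |1.000 − 0.814| = 1 − 0.186 = 0.814

0.814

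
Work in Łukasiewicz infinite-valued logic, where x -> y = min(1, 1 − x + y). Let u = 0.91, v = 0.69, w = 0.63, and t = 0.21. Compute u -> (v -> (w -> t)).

0.98

w -> t = min(1, 1 − 0.63 + 0.21) = min(1, 0.58) = 0.58
v -> (w -> t) = min(1, 1 − 0.69 + 0.58) = min(1, 0.89) = 0.89
u -> (v -> (w -> t)) = min(1, 1 − 0.91 + 0.89) = min(1, 0.98) = 0.98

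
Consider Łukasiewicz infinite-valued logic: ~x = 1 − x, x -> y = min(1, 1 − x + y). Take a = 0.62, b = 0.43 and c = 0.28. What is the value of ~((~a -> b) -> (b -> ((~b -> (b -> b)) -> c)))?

0.15

~a = 1 − 0.62 = 0.38
~a -> b = min(1, 1 − 0.38 + 0.43) = min(1, 1.05) = 1.00
~b = 1 − 0.43 = 0.57
b -> b = min(1, 1 − 0.43 + 0.43) = min(1, 1.00) = 1.00
~b -> (b -> b) = min(1, 1 − 0.57 + 1.00) = min(1, 1.43) = 1.00
(~b -> (b -> b)) -> c = min(1, 1 − 1.00 + 0.28) = min(1, 0.28) = 0.28
b -> ((~b -> (b -> b)) -> c) = min(1, 1 − 0.43 + 0.28) = min(1, 0.85) = 0.85
(~a -> b) -> (b -> ((~b -> (b -> b)) -> c)) = min(1, 1 − 1.00 + 0.85) = min(1, 0.85) = 0.85
~((~a -> b) -> (b -> ((~b -> (b -> b)) -> c))) = 1 − 0.85 = 0.15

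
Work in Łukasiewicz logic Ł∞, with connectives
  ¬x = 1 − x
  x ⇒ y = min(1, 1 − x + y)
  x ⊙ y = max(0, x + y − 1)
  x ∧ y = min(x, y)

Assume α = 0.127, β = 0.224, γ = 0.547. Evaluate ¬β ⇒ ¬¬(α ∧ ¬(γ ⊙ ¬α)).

0.351

¬β = 1 − 0.224 = 0.776
¬α = 1 − 0.127 = 0.873
γ ⊙ ¬α = max(0, 0.547 + 0.873 − 1) = max(0, 0.420) = 0.420
¬(γ ⊙ ¬α) = 1 − 0.420 = 0.580
α ∧ ¬(γ ⊙ ¬α) = min(0.127, 0.580) = 0.127
¬(α ∧ ¬(γ ⊙ ¬α)) = 1 − 0.127 = 0.873
¬¬(α ∧ ¬(γ ⊙ ¬α)) = 1 − 0.873 = 0.127
¬β ⇒ ¬¬(α ∧ ¬(γ ⊙ ¬α)) = min(1, 1 − 0.776 + 0.127) = min(1, 0.351) = 0.351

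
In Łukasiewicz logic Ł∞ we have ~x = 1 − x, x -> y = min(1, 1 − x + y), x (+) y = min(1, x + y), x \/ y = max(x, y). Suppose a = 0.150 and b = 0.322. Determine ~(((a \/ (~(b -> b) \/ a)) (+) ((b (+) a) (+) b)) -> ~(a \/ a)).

b -> b = min(1, 1 − 0.322 + 0.322) = min(1, 1.000) = 1.000
~(b -> b) = 1 − 1.000 = 0.000
~(b -> b) \/ a = max(0.000, 0.150) = 0.150
a \/ (~(b -> b) \/ a) = max(0.150, 0.150) = 0.150
b (+) a = min(1, 0.322 + 0.150) = min(1, 0.472) = 0.472
(b (+) a) (+) b = min(1, 0.472 + 0.322) = min(1, 0.794) = 0.794
(a \/ (~(b -> b) \/ a)) (+) ((b (+) a) (+) b) = min(1, 0.150 + 0.794) = min(1, 0.944) = 0.944
a \/ a = max(0.150, 0.150) = 0.150
~(a \/ a) = 1 − 0.150 = 0.850
((a \/ (~(b -> b) \/ a)) (+) ((b (+) a) (+) b)) -> ~(a \/ a) = min(1, 1 − 0.944 + 0.850) = min(1, 0.906) = 0.906
~(((a \/ (~(b -> b) \/ a)) (+) ((b (+) a) (+) b)) -> ~(a \/ a)) = 1 − 0.906 = 0.094

0.094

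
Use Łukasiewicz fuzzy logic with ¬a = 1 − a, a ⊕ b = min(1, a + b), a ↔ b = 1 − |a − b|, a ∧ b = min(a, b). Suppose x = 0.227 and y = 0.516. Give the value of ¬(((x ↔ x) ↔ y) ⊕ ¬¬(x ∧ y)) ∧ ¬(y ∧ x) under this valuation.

x ↔ x = 1 − |0.227 − 0.227| = 1 − 0.000 = 1.000
(x ↔ x) ↔ y = 1 − |1.000 − 0.516| = 1 − 0.484 = 0.516
x ∧ y = min(0.227, 0.516) = 0.227
¬(x ∧ y) = 1 − 0.227 = 0.773
¬¬(x ∧ y) = 1 − 0.773 = 0.227
((x ↔ x) ↔ y) ⊕ ¬¬(x ∧ y) = min(1, 0.516 + 0.227) = min(1, 0.743) = 0.743
¬(((x ↔ x) ↔ y) ⊕ ¬¬(x ∧ y)) = 1 − 0.743 = 0.257
y ∧ x = min(0.516, 0.227) = 0.227
¬(y ∧ x) = 1 − 0.227 = 0.773
¬(((x ↔ x) ↔ y) ⊕ ¬¬(x ∧ y)) ∧ ¬(y ∧ x) = min(0.257, 0.773) = 0.257

0.257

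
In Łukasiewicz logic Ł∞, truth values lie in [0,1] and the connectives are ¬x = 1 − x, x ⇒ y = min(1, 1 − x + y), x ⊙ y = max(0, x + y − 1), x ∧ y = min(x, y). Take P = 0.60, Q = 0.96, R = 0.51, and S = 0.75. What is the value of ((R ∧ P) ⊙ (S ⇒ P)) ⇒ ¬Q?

R ∧ P = min(0.51, 0.60) = 0.51
S ⇒ P = min(1, 1 − 0.75 + 0.60) = min(1, 0.85) = 0.85
(R ∧ P) ⊙ (S ⇒ P) = max(0, 0.51 + 0.85 − 1) = max(0, 0.36) = 0.36
¬Q = 1 − 0.96 = 0.04
((R ∧ P) ⊙ (S ⇒ P)) ⇒ ¬Q = min(1, 1 − 0.36 + 0.04) = min(1, 0.68) = 0.68

0.68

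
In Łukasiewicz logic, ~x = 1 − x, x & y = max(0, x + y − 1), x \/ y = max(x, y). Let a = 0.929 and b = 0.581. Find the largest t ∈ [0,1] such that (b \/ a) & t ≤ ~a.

b \/ a = max(0.581, 0.929) = 0.929
So the left factor is b \/ a = 0.929.
~a = 1 − 0.929 = 0.071
So the right-hand bound is ~a = 0.071.
The residuum of the Łukasiewicz t-norm gives the supremum: min(1, 1 − 0.929 + 0.071).
1 − 0.929 + 0.071 = 0.142, so t = min(1, 0.142) = 0.142.
Check: 0.929 & 0.142 = max(0, 0.071) = 0.071 ≤ 0.071.

0.142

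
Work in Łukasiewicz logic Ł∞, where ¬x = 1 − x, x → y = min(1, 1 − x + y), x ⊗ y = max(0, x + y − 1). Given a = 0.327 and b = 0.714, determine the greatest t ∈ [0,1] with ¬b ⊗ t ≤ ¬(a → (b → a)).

0.714

¬b = 1 − 0.714 = 0.286
So the left factor is ¬b = 0.286.
b → a = min(1, 1 − 0.714 + 0.327) = min(1, 0.613) = 0.613
a → (b → a) = min(1, 1 − 0.327 + 0.613) = min(1, 1.286) = 1.000
¬(a → (b → a)) = 1 − 1.000 = 0.000
So the right-hand bound is ¬(a → (b → a)) = 0.000.
The residuum of the Łukasiewicz t-norm gives the supremum: min(1, 1 − 0.286 + 0.000).
1 − 0.286 + 0.000 = 0.714, so t = min(1, 0.714) = 0.714.
Check: 0.286 ⊗ 0.714 = max(0, 0.000) = 0.000 ≤ 0.000.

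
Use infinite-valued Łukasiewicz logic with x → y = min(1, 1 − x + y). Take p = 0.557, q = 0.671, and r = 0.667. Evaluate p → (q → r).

q → r = min(1, 1 − 0.671 + 0.667) = min(1, 0.996) = 0.996
p → (q → r) = min(1, 1 − 0.557 + 0.996) = min(1, 1.439) = 1.000

1.000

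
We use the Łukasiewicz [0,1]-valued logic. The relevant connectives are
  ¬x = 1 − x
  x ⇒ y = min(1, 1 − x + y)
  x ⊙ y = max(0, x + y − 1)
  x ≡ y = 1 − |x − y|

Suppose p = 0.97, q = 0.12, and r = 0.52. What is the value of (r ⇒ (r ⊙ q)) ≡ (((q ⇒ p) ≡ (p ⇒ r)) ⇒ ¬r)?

r ⊙ q = max(0, 0.52 + 0.12 − 1) = max(0, -0.36) = 0.00
r ⇒ (r ⊙ q) = min(1, 1 − 0.52 + 0.00) = min(1, 0.48) = 0.48
q ⇒ p = min(1, 1 − 0.12 + 0.97) = min(1, 1.85) = 1.00
p ⇒ r = min(1, 1 − 0.97 + 0.52) = min(1, 0.55) = 0.55
(q ⇒ p) ≡ (p ⇒ r) = 1 − |1.00 − 0.55| = 1 − 0.45 = 0.55
¬r = 1 − 0.52 = 0.48
((q ⇒ p) ≡ (p ⇒ r)) ⇒ ¬r = min(1, 1 − 0.55 + 0.48) = min(1, 0.93) = 0.93
(r ⇒ (r ⊙ q)) ≡ (((q ⇒ p) ≡ (p ⇒ r)) ⇒ ¬r) = 1 − |0.48 − 0.93| = 1 − 0.45 = 0.55

0.55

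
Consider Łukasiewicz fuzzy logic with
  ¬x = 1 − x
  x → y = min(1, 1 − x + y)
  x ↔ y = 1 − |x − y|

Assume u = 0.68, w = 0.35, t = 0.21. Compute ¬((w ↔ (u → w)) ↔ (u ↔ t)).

0.15

u → w = min(1, 1 − 0.68 + 0.35) = min(1, 0.67) = 0.67
w ↔ (u → w) = 1 − |0.35 − 0.67| = 1 − 0.32 = 0.68
u ↔ t = 1 − |0.68 − 0.21| = 1 − 0.47 = 0.53
(w ↔ (u → w)) ↔ (u ↔ t) = 1 − |0.68 − 0.53| = 1 − 0.15 = 0.85
¬((w ↔ (u → w)) ↔ (u ↔ t)) = 1 − 0.85 = 0.15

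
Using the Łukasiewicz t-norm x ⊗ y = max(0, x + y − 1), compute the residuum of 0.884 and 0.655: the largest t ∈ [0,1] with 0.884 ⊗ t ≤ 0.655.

0.771

The residuum of the Łukasiewicz t-norm gives the supremum: min(1, 1 − 0.884 + 0.655).
1 − 0.884 + 0.655 = 0.771, so t = min(1, 0.771) = 0.771.
Check: 0.884 ⊗ 0.771 = max(0, 0.655) = 0.655 ≤ 0.655.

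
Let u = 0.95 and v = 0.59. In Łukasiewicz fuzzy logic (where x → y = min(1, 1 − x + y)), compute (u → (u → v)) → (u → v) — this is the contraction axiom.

u → v = min(1, 1 − 0.95 + 0.59) = min(1, 0.64) = 0.64
u → (u → v) = min(1, 1 − 0.95 + 0.64) = min(1, 0.69) = 0.69
(u → (u → v)) → (u → v) = min(1, 1 − 0.69 + 0.64) = min(1, 0.95) = 0.95
(The value 0.95 < 1 shows this instance is not satisfied; fails in Ł∞ (the t-norm is not idempotent).)

0.95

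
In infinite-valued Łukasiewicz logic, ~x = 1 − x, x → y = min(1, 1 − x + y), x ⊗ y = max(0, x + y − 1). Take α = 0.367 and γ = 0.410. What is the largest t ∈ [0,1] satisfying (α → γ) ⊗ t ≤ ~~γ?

α → γ = min(1, 1 − 0.367 + 0.410) = min(1, 1.043) = 1.000
So the left factor is α → γ = 1.000.
~γ = 1 − 0.410 = 0.590
~~γ = 1 − 0.590 = 0.410
So the right-hand bound is ~~γ = 0.410.
The residuum of the Łukasiewicz t-norm gives the supremum: min(1, 1 − 1.000 + 0.410).
1 − 1.000 + 0.410 = 0.410, so t = min(1, 0.410) = 0.410.
Check: 1.000 ⊗ 0.410 = max(0, 0.410) = 0.410 ≤ 0.410.

0.410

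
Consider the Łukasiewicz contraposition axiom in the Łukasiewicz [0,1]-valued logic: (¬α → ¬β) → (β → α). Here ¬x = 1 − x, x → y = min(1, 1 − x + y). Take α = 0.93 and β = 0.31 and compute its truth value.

1.00

¬α = 1 − 0.93 = 0.07
¬β = 1 − 0.31 = 0.69
¬α → ¬β = min(1, 1 − 0.07 + 0.69) = min(1, 1.62) = 1.00
β → α = min(1, 1 − 0.31 + 0.93) = min(1, 1.62) = 1.00
(¬α → ¬β) → (β → α) = min(1, 1 − 1.00 + 1.00) = min(1, 1.00) = 1.00
(As expected: an axiom of Ł∞, always 1.)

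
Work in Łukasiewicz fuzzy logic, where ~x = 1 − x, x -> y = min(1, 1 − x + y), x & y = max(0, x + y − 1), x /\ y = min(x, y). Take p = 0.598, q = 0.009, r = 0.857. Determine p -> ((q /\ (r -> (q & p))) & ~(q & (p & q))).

q & p = max(0, 0.009 + 0.598 − 1) = max(0, -0.393) = 0.000
r -> (q & p) = min(1, 1 − 0.857 + 0.000) = min(1, 0.143) = 0.143
q /\ (r -> (q & p)) = min(0.009, 0.143) = 0.009
p & q = max(0, 0.598 + 0.009 − 1) = max(0, -0.393) = 0.000
q & (p & q) = max(0, 0.009 + 0.000 − 1) = max(0, -0.991) = 0.000
~(q & (p & q)) = 1 − 0.000 = 1.000
(q /\ (r -> (q & p))) & ~(q & (p & q)) = max(0, 0.009 + 1.000 − 1) = max(0, 0.009) = 0.009
p -> ((q /\ (r -> (q & p))) & ~(q & (p & q))) = min(1, 1 − 0.598 + 0.009) = min(1, 0.411) = 0.411

0.411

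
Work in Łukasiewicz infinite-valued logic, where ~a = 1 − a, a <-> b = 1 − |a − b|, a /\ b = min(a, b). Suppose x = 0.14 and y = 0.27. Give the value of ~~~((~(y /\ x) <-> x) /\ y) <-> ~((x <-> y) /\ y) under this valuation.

1.00

y /\ x = min(0.27, 0.14) = 0.14
~(y /\ x) = 1 − 0.14 = 0.86
~(y /\ x) <-> x = 1 − |0.86 − 0.14| = 1 − 0.72 = 0.28
(~(y /\ x) <-> x) /\ y = min(0.28, 0.27) = 0.27
~((~(y /\ x) <-> x) /\ y) = 1 − 0.27 = 0.73
~~((~(y /\ x) <-> x) /\ y) = 1 − 0.73 = 0.27
~~~((~(y /\ x) <-> x) /\ y) = 1 − 0.27 = 0.73
x <-> y = 1 − |0.14 − 0.27| = 1 − 0.13 = 0.87
(x <-> y) /\ y = min(0.87, 0.27) = 0.27
~((x <-> y) /\ y) = 1 − 0.27 = 0.73
~~~((~(y /\ x) <-> x) /\ y) <-> ~((x <-> y) /\ y) = 1 − |0.73 − 0.73| = 1 − 0.00 = 1.00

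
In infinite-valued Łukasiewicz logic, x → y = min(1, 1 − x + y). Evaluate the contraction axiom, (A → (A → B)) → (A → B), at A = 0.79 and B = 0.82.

A → B = min(1, 1 − 0.79 + 0.82) = min(1, 1.03) = 1.00
A → (A → B) = min(1, 1 − 0.79 + 1.00) = min(1, 1.21) = 1.00
(A → (A → B)) → (A → B) = min(1, 1 − 1.00 + 1.00) = min(1, 1.00) = 1.00

1.00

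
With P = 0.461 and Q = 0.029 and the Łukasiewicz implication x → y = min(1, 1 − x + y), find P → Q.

P → Q = min(1, 1 − 0.461 + 0.029) = min(1, 0.568) = 0.568
For comparison, the Gödel implication (1 if x ≤ y else y) would give 0.029.

0.568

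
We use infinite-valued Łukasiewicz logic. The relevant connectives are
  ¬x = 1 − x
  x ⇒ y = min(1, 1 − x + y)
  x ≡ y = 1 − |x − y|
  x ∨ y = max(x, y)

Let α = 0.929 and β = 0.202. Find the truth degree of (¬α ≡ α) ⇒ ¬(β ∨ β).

1.000

¬α = 1 − 0.929 = 0.071
¬α ≡ α = 1 − |0.071 − 0.929| = 1 − 0.858 = 0.142
β ∨ β = max(0.202, 0.202) = 0.202
¬(β ∨ β) = 1 − 0.202 = 0.798
(¬α ≡ α) ⇒ ¬(β ∨ β) = min(1, 1 − 0.142 + 0.798) = min(1, 1.656) = 1.000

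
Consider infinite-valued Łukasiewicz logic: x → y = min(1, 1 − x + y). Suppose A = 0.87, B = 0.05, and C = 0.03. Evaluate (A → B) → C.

A → B = min(1, 1 − 0.87 + 0.05) = min(1, 0.18) = 0.18
(A → B) → C = min(1, 1 − 0.18 + 0.03) = min(1, 0.85) = 0.85

0.85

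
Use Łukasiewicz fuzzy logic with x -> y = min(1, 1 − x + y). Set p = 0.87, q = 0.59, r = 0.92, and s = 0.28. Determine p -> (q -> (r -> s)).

0.90

r -> s = min(1, 1 − 0.92 + 0.28) = min(1, 0.36) = 0.36
q -> (r -> s) = min(1, 1 − 0.59 + 0.36) = min(1, 0.77) = 0.77
p -> (q -> (r -> s)) = min(1, 1 − 0.87 + 0.77) = min(1, 0.90) = 0.90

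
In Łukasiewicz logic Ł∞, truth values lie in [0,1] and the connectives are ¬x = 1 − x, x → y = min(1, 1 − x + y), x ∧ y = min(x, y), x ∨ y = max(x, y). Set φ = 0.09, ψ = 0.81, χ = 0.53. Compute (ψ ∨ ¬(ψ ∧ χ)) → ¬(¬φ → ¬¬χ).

0.57

ψ ∧ χ = min(0.81, 0.53) = 0.53
¬(ψ ∧ χ) = 1 − 0.53 = 0.47
ψ ∨ ¬(ψ ∧ χ) = max(0.81, 0.47) = 0.81
¬φ = 1 − 0.09 = 0.91
¬χ = 1 − 0.53 = 0.47
¬¬χ = 1 − 0.47 = 0.53
¬φ → ¬¬χ = min(1, 1 − 0.91 + 0.53) = min(1, 0.62) = 0.62
¬(¬φ → ¬¬χ) = 1 − 0.62 = 0.38
(ψ ∨ ¬(ψ ∧ χ)) → ¬(¬φ → ¬¬χ) = min(1, 1 − 0.81 + 0.38) = min(1, 0.57) = 0.57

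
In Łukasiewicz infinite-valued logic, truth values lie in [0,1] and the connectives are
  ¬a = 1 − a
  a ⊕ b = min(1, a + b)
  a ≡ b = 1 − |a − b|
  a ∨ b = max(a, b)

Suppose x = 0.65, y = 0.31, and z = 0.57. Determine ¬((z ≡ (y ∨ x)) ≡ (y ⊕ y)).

0.30

y ∨ x = max(0.31, 0.65) = 0.65
z ≡ (y ∨ x) = 1 − |0.57 − 0.65| = 1 − 0.08 = 0.92
y ⊕ y = min(1, 0.31 + 0.31) = min(1, 0.62) = 0.62
(z ≡ (y ∨ x)) ≡ (y ⊕ y) = 1 − |0.92 − 0.62| = 1 − 0.30 = 0.70
¬((z ≡ (y ∨ x)) ≡ (y ⊕ y)) = 1 − 0.70 = 0.30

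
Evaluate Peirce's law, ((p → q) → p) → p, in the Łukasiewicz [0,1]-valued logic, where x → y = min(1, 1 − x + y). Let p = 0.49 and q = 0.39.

0.90

p → q = min(1, 1 − 0.49 + 0.39) = min(1, 0.90) = 0.90
(p → q) → p = min(1, 1 − 0.90 + 0.49) = min(1, 0.59) = 0.59
((p → q) → p) → p = min(1, 1 − 0.59 + 0.49) = min(1, 0.90) = 0.90
(The value 0.90 < 1 shows this instance is not satisfied; not a Ł∞-tautology in general.)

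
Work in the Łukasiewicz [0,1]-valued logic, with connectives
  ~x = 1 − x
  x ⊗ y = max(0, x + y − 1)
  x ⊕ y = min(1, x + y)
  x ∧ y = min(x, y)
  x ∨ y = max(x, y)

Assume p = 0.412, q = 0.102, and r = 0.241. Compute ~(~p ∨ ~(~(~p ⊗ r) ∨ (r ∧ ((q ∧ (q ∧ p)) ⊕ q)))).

0.412

~p = 1 − 0.412 = 0.588
~p ⊗ r = max(0, 0.588 + 0.241 − 1) = max(0, -0.171) = 0.000
~(~p ⊗ r) = 1 − 0.000 = 1.000
q ∧ p = min(0.102, 0.412) = 0.102
q ∧ (q ∧ p) = min(0.102, 0.102) = 0.102
(q ∧ (q ∧ p)) ⊕ q = min(1, 0.102 + 0.102) = min(1, 0.204) = 0.204
r ∧ ((q ∧ (q ∧ p)) ⊕ q) = min(0.241, 0.204) = 0.204
~(~p ⊗ r) ∨ (r ∧ ((q ∧ (q ∧ p)) ⊕ q)) = max(1.000, 0.204) = 1.000
~(~(~p ⊗ r) ∨ (r ∧ ((q ∧ (q ∧ p)) ⊕ q))) = 1 − 1.000 = 0.000
~p ∨ ~(~(~p ⊗ r) ∨ (r ∧ ((q ∧ (q ∧ p)) ⊕ q))) = max(0.588, 0.000) = 0.588
~(~p ∨ ~(~(~p ⊗ r) ∨ (r ∧ ((q ∧ (q ∧ p)) ⊕ q)))) = 1 − 0.588 = 0.412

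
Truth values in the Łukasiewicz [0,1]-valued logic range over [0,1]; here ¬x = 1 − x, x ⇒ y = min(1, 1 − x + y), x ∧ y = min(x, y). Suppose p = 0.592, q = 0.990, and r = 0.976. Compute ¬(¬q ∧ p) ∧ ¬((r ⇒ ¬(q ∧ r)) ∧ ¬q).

¬q = 1 − 0.990 = 0.010
¬q ∧ p = min(0.010, 0.592) = 0.010
¬(¬q ∧ p) = 1 − 0.010 = 0.990
q ∧ r = min(0.990, 0.976) = 0.976
¬(q ∧ r) = 1 − 0.976 = 0.024
r ⇒ ¬(q ∧ r) = min(1, 1 − 0.976 + 0.024) = min(1, 0.048) = 0.048
(r ⇒ ¬(q ∧ r)) ∧ ¬q = min(0.048, 0.010) = 0.010
¬((r ⇒ ¬(q ∧ r)) ∧ ¬q) = 1 − 0.010 = 0.990
¬(¬q ∧ p) ∧ ¬((r ⇒ ¬(q ∧ r)) ∧ ¬q) = min(0.990, 0.990) = 0.990

0.990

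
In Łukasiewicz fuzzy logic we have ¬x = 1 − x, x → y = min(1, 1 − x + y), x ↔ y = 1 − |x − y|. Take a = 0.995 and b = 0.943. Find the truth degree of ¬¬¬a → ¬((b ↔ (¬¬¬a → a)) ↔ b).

¬a = 1 − 0.995 = 0.005
¬¬a = 1 − 0.005 = 0.995
¬¬¬a = 1 − 0.995 = 0.005
¬¬¬a → a = min(1, 1 − 0.005 + 0.995) = min(1, 1.990) = 1.000
b ↔ (¬¬¬a → a) = 1 − |0.943 − 1.000| = 1 − 0.057 = 0.943
(b ↔ (¬¬¬a → a)) ↔ b = 1 − |0.943 − 0.943| = 1 − 0.000 = 1.000
¬((b ↔ (¬¬¬a → a)) ↔ b) = 1 − 1.000 = 0.000
¬¬¬a → ¬((b ↔ (¬¬¬a → a)) ↔ b) = min(1, 1 − 0.005 + 0.000) = min(1, 0.995) = 0.995

0.995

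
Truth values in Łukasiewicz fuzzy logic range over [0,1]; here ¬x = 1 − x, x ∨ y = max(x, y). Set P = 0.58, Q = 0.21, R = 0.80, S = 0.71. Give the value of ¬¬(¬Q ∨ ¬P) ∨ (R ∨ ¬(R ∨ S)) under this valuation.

0.80

¬Q = 1 − 0.21 = 0.79
¬P = 1 − 0.58 = 0.42
¬Q ∨ ¬P = max(0.79, 0.42) = 0.79
¬(¬Q ∨ ¬P) = 1 − 0.79 = 0.21
¬¬(¬Q ∨ ¬P) = 1 − 0.21 = 0.79
R ∨ S = max(0.80, 0.71) = 0.80
¬(R ∨ S) = 1 − 0.80 = 0.20
R ∨ ¬(R ∨ S) = max(0.80, 0.20) = 0.80
¬¬(¬Q ∨ ¬P) ∨ (R ∨ ¬(R ∨ S)) = max(0.79, 0.80) = 0.80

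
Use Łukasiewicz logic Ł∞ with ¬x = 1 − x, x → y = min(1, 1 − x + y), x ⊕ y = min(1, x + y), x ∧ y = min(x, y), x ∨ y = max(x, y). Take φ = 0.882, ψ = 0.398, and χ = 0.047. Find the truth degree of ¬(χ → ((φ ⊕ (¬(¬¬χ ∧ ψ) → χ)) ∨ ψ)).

0.000

¬χ = 1 − 0.047 = 0.953
¬¬χ = 1 − 0.953 = 0.047
¬¬χ ∧ ψ = min(0.047, 0.398) = 0.047
¬(¬¬χ ∧ ψ) = 1 − 0.047 = 0.953
¬(¬¬χ ∧ ψ) → χ = min(1, 1 − 0.953 + 0.047) = min(1, 0.094) = 0.094
φ ⊕ (¬(¬¬χ ∧ ψ) → χ) = min(1, 0.882 + 0.094) = min(1, 0.976) = 0.976
(φ ⊕ (¬(¬¬χ ∧ ψ) → χ)) ∨ ψ = max(0.976, 0.398) = 0.976
χ → ((φ ⊕ (¬(¬¬χ ∧ ψ) → χ)) ∨ ψ) = min(1, 1 − 0.047 + 0.976) = min(1, 1.929) = 1.000
¬(χ → ((φ ⊕ (¬(¬¬χ ∧ ψ) → χ)) ∨ ψ)) = 1 − 1.000 = 0.000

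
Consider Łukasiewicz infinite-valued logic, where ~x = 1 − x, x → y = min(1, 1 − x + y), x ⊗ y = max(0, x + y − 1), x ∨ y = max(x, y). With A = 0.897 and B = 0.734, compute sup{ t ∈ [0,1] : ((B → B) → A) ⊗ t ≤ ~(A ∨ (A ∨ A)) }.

0.206

B → B = min(1, 1 − 0.734 + 0.734) = min(1, 1.000) = 1.000
(B → B) → A = min(1, 1 − 1.000 + 0.897) = min(1, 0.897) = 0.897
So the left factor is (B → B) → A = 0.897.
A ∨ A = max(0.897, 0.897) = 0.897
A ∨ (A ∨ A) = max(0.897, 0.897) = 0.897
~(A ∨ (A ∨ A)) = 1 − 0.897 = 0.103
So the right-hand bound is ~(A ∨ (A ∨ A)) = 0.103.
The residuum of the Łukasiewicz t-norm gives the supremum: min(1, 1 − 0.897 + 0.103).
1 − 0.897 + 0.103 = 0.206, so t = min(1, 0.206) = 0.206.
Check: 0.897 ⊗ 0.206 = max(0, 0.103) = 0.103 ≤ 0.103.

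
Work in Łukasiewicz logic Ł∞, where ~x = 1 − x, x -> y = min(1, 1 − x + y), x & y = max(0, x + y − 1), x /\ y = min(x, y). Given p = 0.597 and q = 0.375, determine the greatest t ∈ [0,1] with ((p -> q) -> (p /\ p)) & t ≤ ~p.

p -> q = min(1, 1 − 0.597 + 0.375) = min(1, 0.778) = 0.778
p /\ p = min(0.597, 0.597) = 0.597
(p -> q) -> (p /\ p) = min(1, 1 − 0.778 + 0.597) = min(1, 0.819) = 0.819
So the left factor is (p -> q) -> (p /\ p) = 0.819.
~p = 1 − 0.597 = 0.403
So the right-hand bound is ~p = 0.403.
The residuum of the Łukasiewicz t-norm gives the supremum: min(1, 1 − 0.819 + 0.403).
1 − 0.819 + 0.403 = 0.584, so t = min(1, 0.584) = 0.584.
Check: 0.819 & 0.584 = max(0, 0.403) = 0.403 ≤ 0.403.

0.584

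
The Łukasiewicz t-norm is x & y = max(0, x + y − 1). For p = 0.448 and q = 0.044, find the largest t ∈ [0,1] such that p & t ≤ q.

The residuum of the Łukasiewicz t-norm gives the supremum: min(1, 1 − 0.448 + 0.044).
1 − 0.448 + 0.044 = 0.596, so t = min(1, 0.596) = 0.596.
Check: 0.448 & 0.596 = max(0, 0.044) = 0.044 ≤ 0.044.

0.596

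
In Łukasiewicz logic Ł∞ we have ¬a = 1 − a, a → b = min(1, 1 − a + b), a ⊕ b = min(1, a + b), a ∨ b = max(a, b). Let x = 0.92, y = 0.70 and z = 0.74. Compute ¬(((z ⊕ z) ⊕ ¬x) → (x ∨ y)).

0.08

z ⊕ z = min(1, 0.74 + 0.74) = min(1, 1.48) = 1.00
¬x = 1 − 0.92 = 0.08
(z ⊕ z) ⊕ ¬x = min(1, 1.00 + 0.08) = min(1, 1.08) = 1.00
x ∨ y = max(0.92, 0.70) = 0.92
((z ⊕ z) ⊕ ¬x) → (x ∨ y) = min(1, 1 − 1.00 + 0.92) = min(1, 0.92) = 0.92
¬(((z ⊕ z) ⊕ ¬x) → (x ∨ y)) = 1 − 0.92 = 0.08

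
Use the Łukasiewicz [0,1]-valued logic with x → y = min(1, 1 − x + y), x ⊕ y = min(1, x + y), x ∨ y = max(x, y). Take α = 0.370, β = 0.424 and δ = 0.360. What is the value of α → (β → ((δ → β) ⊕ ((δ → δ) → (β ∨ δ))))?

1.000

δ → β = min(1, 1 − 0.360 + 0.424) = min(1, 1.064) = 1.000
δ → δ = min(1, 1 − 0.360 + 0.360) = min(1, 1.000) = 1.000
β ∨ δ = max(0.424, 0.360) = 0.424
(δ → δ) → (β ∨ δ) = min(1, 1 − 1.000 + 0.424) = min(1, 0.424) = 0.424
(δ → β) ⊕ ((δ → δ) → (β ∨ δ)) = min(1, 1.000 + 0.424) = min(1, 1.424) = 1.000
β → ((δ → β) ⊕ ((δ → δ) → (β ∨ δ))) = min(1, 1 − 0.424 + 1.000) = min(1, 1.576) = 1.000
α → (β → ((δ → β) ⊕ ((δ → δ) → (β ∨ δ)))) = min(1, 1 − 0.370 + 1.000) = min(1, 1.630) = 1.000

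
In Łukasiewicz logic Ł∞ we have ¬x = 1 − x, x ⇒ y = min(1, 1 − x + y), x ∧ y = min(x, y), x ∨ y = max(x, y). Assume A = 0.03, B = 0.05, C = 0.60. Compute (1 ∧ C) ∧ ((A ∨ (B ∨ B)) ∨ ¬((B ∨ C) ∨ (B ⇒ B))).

1 ∧ C = min(1.00, 0.60) = 0.60
B ∨ B = max(0.05, 0.05) = 0.05
A ∨ (B ∨ B) = max(0.03, 0.05) = 0.05
B ∨ C = max(0.05, 0.60) = 0.60
B ⇒ B = min(1, 1 − 0.05 + 0.05) = min(1, 1.00) = 1.00
(B ∨ C) ∨ (B ⇒ B) = max(0.60, 1.00) = 1.00
¬((B ∨ C) ∨ (B ⇒ B)) = 1 − 1.00 = 0.00
(A ∨ (B ∨ B)) ∨ ¬((B ∨ C) ∨ (B ⇒ B)) = max(0.05, 0.00) = 0.05
(1 ∧ C) ∧ ((A ∨ (B ∨ B)) ∨ ¬((B ∨ C) ∨ (B ⇒ B))) = min(0.60, 0.05) = 0.05

0.05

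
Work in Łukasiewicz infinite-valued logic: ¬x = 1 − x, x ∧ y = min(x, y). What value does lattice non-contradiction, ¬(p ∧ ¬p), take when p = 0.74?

¬p = 1 − 0.74 = 0.26
p ∧ ¬p = min(0.74, 0.26) = 0.26
¬(p ∧ ¬p) = 1 − 0.26 = 0.74
(The value 0.74 < 1 shows this instance is not satisfied; not a Ł∞-tautology — its value is 1 − min(a, 1−a).)

0.74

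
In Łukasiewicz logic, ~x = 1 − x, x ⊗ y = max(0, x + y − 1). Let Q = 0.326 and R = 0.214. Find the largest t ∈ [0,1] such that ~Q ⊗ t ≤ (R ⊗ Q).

~Q = 1 − 0.326 = 0.674
So the left factor is ~Q = 0.674.
R ⊗ Q = max(0, 0.214 + 0.326 − 1) = max(0, -0.460) = 0.000
So the right-hand bound is R ⊗ Q = 0.000.
The residuum of the Łukasiewicz t-norm gives the supremum: min(1, 1 − 0.674 + 0.000).
1 − 0.674 + 0.000 = 0.326, so t = min(1, 0.326) = 0.326.
Check: 0.674 ⊗ 0.326 = max(0, 0.000) = 0.000 ≤ 0.000.

0.326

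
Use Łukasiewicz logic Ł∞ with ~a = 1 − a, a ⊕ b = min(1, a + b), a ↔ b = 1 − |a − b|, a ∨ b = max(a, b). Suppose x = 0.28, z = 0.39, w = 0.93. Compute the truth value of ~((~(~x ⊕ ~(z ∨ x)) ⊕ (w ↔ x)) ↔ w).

0.58

~x = 1 − 0.28 = 0.72
z ∨ x = max(0.39, 0.28) = 0.39
~(z ∨ x) = 1 − 0.39 = 0.61
~x ⊕ ~(z ∨ x) = min(1, 0.72 + 0.61) = min(1, 1.33) = 1.00
~(~x ⊕ ~(z ∨ x)) = 1 − 1.00 = 0.00
w ↔ x = 1 − |0.93 − 0.28| = 1 − 0.65 = 0.35
~(~x ⊕ ~(z ∨ x)) ⊕ (w ↔ x) = min(1, 0.00 + 0.35) = min(1, 0.35) = 0.35
(~(~x ⊕ ~(z ∨ x)) ⊕ (w ↔ x)) ↔ w = 1 − |0.35 − 0.93| = 1 − 0.58 = 0.42
~((~(~x ⊕ ~(z ∨ x)) ⊕ (w ↔ x)) ↔ w) = 1 − 0.42 = 0.58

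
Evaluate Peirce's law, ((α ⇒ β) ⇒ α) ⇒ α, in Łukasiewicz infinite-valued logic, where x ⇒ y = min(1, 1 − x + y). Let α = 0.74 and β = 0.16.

α ⇒ β = min(1, 1 − 0.74 + 0.16) = min(1, 0.42) = 0.42
(α ⇒ β) ⇒ α = min(1, 1 − 0.42 + 0.74) = min(1, 1.32) = 1.00
((α ⇒ β) ⇒ α) ⇒ α = min(1, 1 − 1.00 + 0.74) = min(1, 0.74) = 0.74
(The value 0.74 < 1 shows this instance is not satisfied; not a Ł∞-tautology in general.)

0.74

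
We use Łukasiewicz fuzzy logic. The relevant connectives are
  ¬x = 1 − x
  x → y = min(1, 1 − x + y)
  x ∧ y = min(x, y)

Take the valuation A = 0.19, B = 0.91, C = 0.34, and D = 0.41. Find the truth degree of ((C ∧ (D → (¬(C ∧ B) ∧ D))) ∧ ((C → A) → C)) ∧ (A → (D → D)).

0.34

C ∧ B = min(0.34, 0.91) = 0.34
¬(C ∧ B) = 1 − 0.34 = 0.66
¬(C ∧ B) ∧ D = min(0.66, 0.41) = 0.41
D → (¬(C ∧ B) ∧ D) = min(1, 1 − 0.41 + 0.41) = min(1, 1.00) = 1.00
C ∧ (D → (¬(C ∧ B) ∧ D)) = min(0.34, 1.00) = 0.34
C → A = min(1, 1 − 0.34 + 0.19) = min(1, 0.85) = 0.85
(C → A) → C = min(1, 1 − 0.85 + 0.34) = min(1, 0.49) = 0.49
(C ∧ (D → (¬(C ∧ B) ∧ D))) ∧ ((C → A) → C) = min(0.34, 0.49) = 0.34
D → D = min(1, 1 − 0.41 + 0.41) = min(1, 1.00) = 1.00
A → (D → D) = min(1, 1 − 0.19 + 1.00) = min(1, 1.81) = 1.00
((C ∧ (D → (¬(C ∧ B) ∧ D))) ∧ ((C → A) → C)) ∧ (A → (D → D)) = min(0.34, 1.00) = 0.34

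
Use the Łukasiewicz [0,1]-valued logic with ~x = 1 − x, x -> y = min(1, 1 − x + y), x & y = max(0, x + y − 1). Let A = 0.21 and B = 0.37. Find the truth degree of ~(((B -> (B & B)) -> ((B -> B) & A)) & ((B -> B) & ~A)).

0.63

B & B = max(0, 0.37 + 0.37 − 1) = max(0, -0.26) = 0.00
B -> (B & B) = min(1, 1 − 0.37 + 0.00) = min(1, 0.63) = 0.63
B -> B = min(1, 1 − 0.37 + 0.37) = min(1, 1.00) = 1.00
(B -> B) & A = max(0, 1.00 + 0.21 − 1) = max(0, 0.21) = 0.21
(B -> (B & B)) -> ((B -> B) & A) = min(1, 1 − 0.63 + 0.21) = min(1, 0.58) = 0.58
~A = 1 − 0.21 = 0.79
(B -> B) & ~A = max(0, 1.00 + 0.79 − 1) = max(0, 0.79) = 0.79
((B -> (B & B)) -> ((B -> B) & A)) & ((B -> B) & ~A) = max(0, 0.58 + 0.79 − 1) = max(0, 0.37) = 0.37
~(((B -> (B & B)) -> ((B -> B) & A)) & ((B -> B) & ~A)) = 1 − 0.37 = 0.63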